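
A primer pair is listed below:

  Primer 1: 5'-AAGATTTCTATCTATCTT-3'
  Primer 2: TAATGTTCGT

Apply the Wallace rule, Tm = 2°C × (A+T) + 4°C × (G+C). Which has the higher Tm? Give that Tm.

Primer 1, 44°C

Primer 1: A+T=14, G+C=4 → Tm = 2(14)+4(4) = 44°C
Primer 2: A+T=7, G+C=3 → Tm = 2(7)+4(3) = 26°C
44°C vs 26°C → primer 1 is higher.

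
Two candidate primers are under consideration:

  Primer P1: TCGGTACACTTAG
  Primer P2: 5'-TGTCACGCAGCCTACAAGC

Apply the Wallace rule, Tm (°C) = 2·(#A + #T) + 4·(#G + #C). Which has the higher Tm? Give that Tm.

Primer P1: A+T=7, G+C=6 → Tm = 2(7)+4(6) = 38°C
Primer P2: A+T=8, G+C=11 → Tm = 2(8)+4(11) = 60°C
38°C vs 60°C → primer P2 is higher.

Primer P2, 60°C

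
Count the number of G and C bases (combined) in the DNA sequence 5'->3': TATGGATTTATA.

Base counts: A=4, G=2, T=6, C=0
G+C = 2 + 0 = 2

2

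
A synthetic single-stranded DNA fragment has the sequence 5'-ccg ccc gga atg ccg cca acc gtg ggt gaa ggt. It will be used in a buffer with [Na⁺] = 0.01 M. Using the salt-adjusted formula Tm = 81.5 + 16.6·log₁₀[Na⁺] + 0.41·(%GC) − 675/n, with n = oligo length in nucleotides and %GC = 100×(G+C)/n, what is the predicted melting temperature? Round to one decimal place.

Length n = 33. G=12, T=4, A=6, C=11
G+C = 23, so %GC = 23/33 × 100 = 69.697%
Salt term: 16.6 × (-2) = -33.2
GC term: 0.41 × 69.697 = 28.576; length term: −675/33 = −20.455
Tm = 81.5 + (-33.2) + 28.576 − 20.455 = 56.421 → 56.4°C

56.4°C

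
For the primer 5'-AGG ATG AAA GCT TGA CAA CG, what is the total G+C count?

9

C=3, G=6, A=8, T=3
G+C = 6 + 3 = 9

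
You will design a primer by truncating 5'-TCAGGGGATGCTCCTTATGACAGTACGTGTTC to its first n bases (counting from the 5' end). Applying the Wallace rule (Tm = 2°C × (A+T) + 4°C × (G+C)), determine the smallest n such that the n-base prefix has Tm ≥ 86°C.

n = 29

First 28 bases: TCAGGGGATGCTCCTTATGACAGTACGT → Tm = 84°C (< 86°C)
First 29 bases: TCAGGGGATGCTCCTTATGACAGTACGTG → Tm = 88°C (≥ 86°C)
Since every base adds ≥2°C, Tm only increases with n, so the threshold is first crossed at n = 29.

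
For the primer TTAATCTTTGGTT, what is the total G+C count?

A=2, C=1, G=2, T=8
G+C = 2 + 1 = 3

3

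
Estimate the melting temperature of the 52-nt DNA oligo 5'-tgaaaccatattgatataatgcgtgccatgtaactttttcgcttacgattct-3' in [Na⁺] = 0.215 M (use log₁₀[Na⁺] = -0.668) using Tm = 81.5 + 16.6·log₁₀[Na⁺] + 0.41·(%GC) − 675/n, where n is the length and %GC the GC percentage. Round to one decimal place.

71.6°C

Length n = 52. Base counts: T=20, C=10, A=14, G=8
G+C = 18, so %GC = 18/52 × 100 = 34.615%
Salt term: 16.6 × (-0.668) = -11.089
GC term: 0.41 × 34.615 = 14.192; length term: −675/52 = −12.981
Tm = 81.5 + (-11.089) + 14.192 − 12.981 = 71.622 → 71.6°C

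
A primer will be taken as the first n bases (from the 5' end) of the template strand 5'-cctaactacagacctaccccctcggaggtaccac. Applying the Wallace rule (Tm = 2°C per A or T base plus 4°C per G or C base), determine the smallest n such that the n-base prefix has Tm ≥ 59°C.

First 19 bases: CCTAACTACAGACCTACCC → Tm = 58°C (< 59°C)
First 20 bases: CCTAACTACAGACCTACCCC → Tm = 62°C (≥ 59°C)
Since every base adds ≥2°C, Tm only increases with n, so the threshold is first crossed at n = 20.

n = 20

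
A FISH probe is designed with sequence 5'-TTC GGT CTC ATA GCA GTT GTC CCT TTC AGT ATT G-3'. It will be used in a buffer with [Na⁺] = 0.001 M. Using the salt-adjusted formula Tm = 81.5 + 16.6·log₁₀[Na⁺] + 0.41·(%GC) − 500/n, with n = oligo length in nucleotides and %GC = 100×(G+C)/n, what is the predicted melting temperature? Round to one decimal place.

Length n = 34. Base counts: C=8, G=7, A=5, T=14
G+C = 15, so %GC = 15/34 × 100 = 44.118%
Salt term: 16.6 × (-3) = -49.8
GC term: 0.41 × 44.118 = 18.088; length term: −500/34 = −14.706
Tm = 81.5 + (-49.8) + 18.088 − 14.706 = 35.082 → 35.1°C

35.1°C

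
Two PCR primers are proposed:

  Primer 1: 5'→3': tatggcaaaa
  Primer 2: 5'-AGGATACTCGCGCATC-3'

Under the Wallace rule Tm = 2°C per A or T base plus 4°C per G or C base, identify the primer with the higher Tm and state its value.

Primer 2, 50°C

Primer 1: A+T=7, G+C=3 → Tm = 2(7)+4(3) = 26°C
Primer 2: A+T=7, G+C=9 → Tm = 2(7)+4(9) = 50°C
26°C vs 50°C → primer 2 is higher.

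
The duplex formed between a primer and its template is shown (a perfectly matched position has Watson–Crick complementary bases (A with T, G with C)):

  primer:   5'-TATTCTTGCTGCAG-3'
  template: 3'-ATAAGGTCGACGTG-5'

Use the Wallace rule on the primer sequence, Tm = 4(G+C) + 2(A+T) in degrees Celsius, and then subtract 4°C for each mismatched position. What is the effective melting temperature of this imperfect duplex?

28°C

Primer base counts: A=2, T=6, G=3, C=3 → A+T=8, G+C=6
Perfect-match Tm = 2(8) + 4(6) = 16 + 24 = 40°C
Mismatches (positions where the bases are not complementary): 3 (at positions 6, 7, 14)
Effective Tm = 40 − 3×4 = 40 − 12 = 28°C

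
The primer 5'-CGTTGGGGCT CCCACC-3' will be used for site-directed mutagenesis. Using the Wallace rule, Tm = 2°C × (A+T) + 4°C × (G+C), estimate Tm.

C=7, G=5, T=3, A=1
AT pairs contribute 4, GC pairs contribute 12.
Tm = 4·12 + 2·4 = 48 + 8 = 56°C

56°C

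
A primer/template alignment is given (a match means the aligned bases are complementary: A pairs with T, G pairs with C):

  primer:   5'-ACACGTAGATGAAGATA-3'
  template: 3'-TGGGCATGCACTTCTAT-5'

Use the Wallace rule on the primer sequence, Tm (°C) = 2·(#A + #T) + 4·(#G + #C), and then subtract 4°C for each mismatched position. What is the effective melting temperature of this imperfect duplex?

Primer base counts: A=8, T=3, G=4, C=2 → A+T=11, G+C=6
Perfect-match Tm = 2(11) + 4(6) = 22 + 24 = 46°C
Mismatches (positions where the bases are not complementary): 3 (at positions 3, 8, 9)
Effective Tm = 46 − 3×4 = 46 − 12 = 34°C

34°C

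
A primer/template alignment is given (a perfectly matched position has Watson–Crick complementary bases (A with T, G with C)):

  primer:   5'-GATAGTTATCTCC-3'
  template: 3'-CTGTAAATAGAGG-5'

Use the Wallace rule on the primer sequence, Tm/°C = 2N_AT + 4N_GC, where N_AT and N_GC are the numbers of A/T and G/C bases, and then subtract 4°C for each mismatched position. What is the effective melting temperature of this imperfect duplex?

Primer base counts: A=3, T=5, G=2, C=3 → A+T=8, G+C=5
Perfect-match Tm = 2(8) + 4(5) = 16 + 20 = 36°C
Mismatches (positions where the bases are not complementary): 2 (at positions 3, 5)
Effective Tm = 36 − 2×4 = 36 − 8 = 28°C

28°C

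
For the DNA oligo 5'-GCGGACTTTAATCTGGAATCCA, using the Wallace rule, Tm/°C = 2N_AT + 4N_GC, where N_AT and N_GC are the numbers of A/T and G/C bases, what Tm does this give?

Scanning the sequence gives A=6, T=6, G=5, C=5.
A+T = 12, G+C = 10
Tm = 2(12) + 4(10) = 24 + 40 = 64°C

64°C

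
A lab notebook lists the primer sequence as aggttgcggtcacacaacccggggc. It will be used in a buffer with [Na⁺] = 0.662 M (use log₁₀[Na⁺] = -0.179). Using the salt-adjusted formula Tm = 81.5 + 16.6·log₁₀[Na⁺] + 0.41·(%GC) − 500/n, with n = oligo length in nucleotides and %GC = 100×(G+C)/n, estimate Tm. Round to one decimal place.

86.4°C

Length n = 25. Scanning the sequence gives T=3, C=8, A=5, G=9.
G+C = 17, so %GC = 17/25 × 100 = 68%
Salt term: 16.6 × (-0.179) = -2.971
GC term: 0.41 × 68 = 27.88; length term: −500/25 = −20
Tm = 81.5 + (-2.971) + 27.88 − 20 = 86.409 → 86.4°C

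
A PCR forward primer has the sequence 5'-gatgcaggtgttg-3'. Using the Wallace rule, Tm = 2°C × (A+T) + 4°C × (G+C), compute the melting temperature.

40°C

Base counts: A=2, G=6, C=1, T=4
So N_AT = 6 and N_GC = 7.
Tm = 4·7 + 2·6 = 28 + 12 = 40°C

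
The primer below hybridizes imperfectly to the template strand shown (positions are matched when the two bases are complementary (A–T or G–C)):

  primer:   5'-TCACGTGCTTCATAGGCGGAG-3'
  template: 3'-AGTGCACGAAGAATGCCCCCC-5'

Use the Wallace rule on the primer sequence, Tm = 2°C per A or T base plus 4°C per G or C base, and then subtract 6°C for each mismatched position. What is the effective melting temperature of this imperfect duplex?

Primer base counts: A=4, T=5, G=7, C=5 → A+T=9, G+C=12
Perfect-match Tm = 2(9) + 4(12) = 18 + 48 = 66°C
Mismatches (positions where the bases are not complementary): 4 (at positions 12, 15, 17, 20)
Effective Tm = 66 − 4×6 = 66 − 24 = 42°C

42°C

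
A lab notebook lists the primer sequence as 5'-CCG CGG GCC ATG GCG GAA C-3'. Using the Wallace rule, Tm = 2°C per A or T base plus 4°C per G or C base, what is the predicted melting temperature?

T=1, A=3, C=7, G=8
A+T = 4, G+C = 15
Tm = 4·15 + 2·4 = 60 + 8 = 68°C

68°C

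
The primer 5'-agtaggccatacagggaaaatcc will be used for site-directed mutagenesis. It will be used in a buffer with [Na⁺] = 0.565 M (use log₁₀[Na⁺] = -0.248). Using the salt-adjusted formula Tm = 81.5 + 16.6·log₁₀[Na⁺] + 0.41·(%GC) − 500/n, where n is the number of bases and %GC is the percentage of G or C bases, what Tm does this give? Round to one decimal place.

Length n = 23. Counting bases: G=6, T=3, C=5, A=9
G+C = 11, so %GC = 11/23 × 100 = 47.826%
Salt term: 16.6 × (-0.248) = -4.117
GC term: 0.41 × 47.826 = 19.609; length term: −500/23 = −21.739
Tm = 81.5 + (-4.117) + 19.609 − 21.739 = 75.253 → 75.3°C

75.3°C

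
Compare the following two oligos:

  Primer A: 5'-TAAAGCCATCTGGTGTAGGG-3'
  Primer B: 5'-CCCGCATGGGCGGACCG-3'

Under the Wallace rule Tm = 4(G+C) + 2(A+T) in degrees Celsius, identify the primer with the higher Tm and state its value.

Primer A: A+T=10, G+C=10 → Tm = 2(10)+4(10) = 60°C
Primer B: A+T=3, G+C=14 → Tm = 2(3)+4(14) = 62°C
60°C vs 62°C → primer B is higher.

Primer B, 62°C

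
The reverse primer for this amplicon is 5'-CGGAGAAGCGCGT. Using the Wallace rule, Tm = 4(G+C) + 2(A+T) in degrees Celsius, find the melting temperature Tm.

44°C

G=6, T=1, C=3, A=3
AT pairs contribute 4, GC pairs contribute 9.
Tm = 2(4) + 4(9) = 8 + 36 = 44°C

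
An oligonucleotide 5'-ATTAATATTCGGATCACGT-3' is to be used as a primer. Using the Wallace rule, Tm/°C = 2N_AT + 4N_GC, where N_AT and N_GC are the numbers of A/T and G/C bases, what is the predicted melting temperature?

T=7, G=3, A=6, C=3
AT pairs contribute 13, GC pairs contribute 6.
Tm = 2×13 + 4×6 = 50°C

50°C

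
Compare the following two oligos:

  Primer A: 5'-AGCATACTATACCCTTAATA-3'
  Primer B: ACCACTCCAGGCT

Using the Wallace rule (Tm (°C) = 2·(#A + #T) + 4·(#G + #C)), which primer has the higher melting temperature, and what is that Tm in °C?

Primer A: A+T=14, G+C=6 → Tm = 2(14)+4(6) = 52°C
Primer B: A+T=5, G+C=8 → Tm = 2(5)+4(8) = 42°C
52°C vs 42°C → primer A is higher.

Primer A, 52°C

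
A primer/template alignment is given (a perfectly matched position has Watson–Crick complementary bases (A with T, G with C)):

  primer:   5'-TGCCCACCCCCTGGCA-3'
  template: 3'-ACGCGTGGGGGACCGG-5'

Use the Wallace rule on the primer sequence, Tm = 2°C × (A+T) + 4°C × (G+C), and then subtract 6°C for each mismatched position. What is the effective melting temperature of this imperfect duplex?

44°C

Primer base counts: A=2, T=2, G=3, C=9 → A+T=4, G+C=12
Perfect-match Tm = 2(4) + 4(12) = 8 + 48 = 56°C
Mismatches (positions where the bases are not complementary): 2 (at positions 4, 16)
Effective Tm = 56 − 2×6 = 56 − 12 = 44°C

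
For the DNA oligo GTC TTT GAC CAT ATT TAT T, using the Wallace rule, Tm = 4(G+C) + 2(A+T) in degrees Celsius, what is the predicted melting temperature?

Counting bases: T=10, G=2, C=3, A=4
AT pairs contribute 14, GC pairs contribute 5.
Tm = 4·5 + 2·14 = 20 + 28 = 48°C

48°C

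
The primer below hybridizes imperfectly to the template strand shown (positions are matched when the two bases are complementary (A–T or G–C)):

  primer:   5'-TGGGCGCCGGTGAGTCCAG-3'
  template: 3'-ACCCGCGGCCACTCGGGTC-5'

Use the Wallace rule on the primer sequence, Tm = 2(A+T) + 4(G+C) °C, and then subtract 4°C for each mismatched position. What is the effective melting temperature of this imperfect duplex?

Primer base counts: A=2, T=3, G=9, C=5 → A+T=5, G+C=14
Perfect-match Tm = 2(5) + 4(14) = 10 + 56 = 66°C
Mismatches (positions where the bases are not complementary): 1 (at position 15)
Effective Tm = 66 − 1×4 = 66 − 4 = 62°C

62°C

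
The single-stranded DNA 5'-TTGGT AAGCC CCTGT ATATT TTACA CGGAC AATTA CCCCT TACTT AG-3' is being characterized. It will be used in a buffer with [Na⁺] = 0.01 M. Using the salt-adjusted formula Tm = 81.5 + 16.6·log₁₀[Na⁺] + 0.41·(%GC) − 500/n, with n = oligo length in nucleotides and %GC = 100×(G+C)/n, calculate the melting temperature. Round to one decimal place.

Length n = 47. Counting bases: A=12, T=16, C=12, G=7
G+C = 19, so %GC = 19/47 × 100 = 40.426%
Salt term: 16.6 × (-2) = -33.2
GC term: 0.41 × 40.426 = 16.575; length term: −500/47 = −10.638
Tm = 81.5 + (-33.2) + 16.575 − 10.638 = 54.237 → 54.2°C

54.2°C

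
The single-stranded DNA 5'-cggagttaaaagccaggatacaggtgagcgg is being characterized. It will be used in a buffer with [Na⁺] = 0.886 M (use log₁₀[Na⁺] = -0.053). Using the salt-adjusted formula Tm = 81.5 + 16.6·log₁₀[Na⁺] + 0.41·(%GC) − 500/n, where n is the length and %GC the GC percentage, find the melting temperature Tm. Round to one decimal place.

87.0°C

Length n = 31. A=10, C=5, T=4, G=12
G+C = 17, so %GC = 17/31 × 100 = 54.839%
Salt term: 16.6 × (-0.053) = -0.88
GC term: 0.41 × 54.839 = 22.484; length term: −500/31 = −16.129
Tm = 81.5 + (-0.88) + 22.484 − 16.129 = 86.975 → 87.0°C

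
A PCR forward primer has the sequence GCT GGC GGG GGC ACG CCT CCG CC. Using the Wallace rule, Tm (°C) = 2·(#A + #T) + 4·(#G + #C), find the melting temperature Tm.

86°C

Scanning the sequence gives A=1, G=10, C=10, T=2.
So N_AT = 3 and N_GC = 20.
Tm = 2×3 + 4×20 = 86°C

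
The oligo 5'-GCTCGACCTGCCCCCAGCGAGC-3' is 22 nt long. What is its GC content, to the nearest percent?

Scanning the sequence gives T=2, C=11, G=6, A=3.
G+C = 6 + 11 = 17 out of 22 bases
%GC = 17/22 × 100 = 77.27% ≈ 77%

77%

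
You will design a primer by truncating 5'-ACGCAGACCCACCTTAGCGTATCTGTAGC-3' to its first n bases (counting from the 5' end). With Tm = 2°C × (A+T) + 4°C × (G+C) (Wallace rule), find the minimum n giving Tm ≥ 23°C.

First 7 bases: ACGCAGA → Tm = 22°C (< 23°C)
First 8 bases: ACGCAGAC → Tm = 26°C (≥ 23°C)
Each additional base adds 2°C (A/T) or 4°C (G/C), so Tm is non-decreasing in n; n = 8 is the first length to reach 23°C.

n = 8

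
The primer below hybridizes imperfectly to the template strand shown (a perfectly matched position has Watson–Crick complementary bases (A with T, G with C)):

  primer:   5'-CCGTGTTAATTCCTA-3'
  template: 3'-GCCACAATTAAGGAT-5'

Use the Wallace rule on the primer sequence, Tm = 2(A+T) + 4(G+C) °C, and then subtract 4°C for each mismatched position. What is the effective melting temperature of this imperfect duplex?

38°C

Primer base counts: A=3, T=6, G=2, C=4 → A+T=9, G+C=6
Perfect-match Tm = 2(9) + 4(6) = 18 + 24 = 42°C
Mismatches (positions where the bases are not complementary): 1 (at position 2)
Effective Tm = 42 − 1×4 = 42 − 4 = 38°C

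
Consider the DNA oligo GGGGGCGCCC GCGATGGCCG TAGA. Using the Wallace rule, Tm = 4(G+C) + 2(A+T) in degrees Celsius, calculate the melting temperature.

Scanning the sequence gives T=2, C=7, A=3, G=12.
AT pairs contribute 5, GC pairs contribute 19.
Tm = 4·19 + 2·5 = 76 + 10 = 86°C

86°C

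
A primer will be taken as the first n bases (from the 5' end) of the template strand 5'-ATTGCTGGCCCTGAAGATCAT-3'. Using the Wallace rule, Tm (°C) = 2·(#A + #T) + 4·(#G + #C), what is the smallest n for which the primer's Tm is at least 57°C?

First 18 bases: ATTGCTGGCCCTGAAGAT → Tm = 54°C (< 57°C)
First 19 bases: ATTGCTGGCCCTGAAGATC → Tm = 58°C (≥ 57°C)
Each additional base adds 2°C (A/T) or 4°C (G/C), so Tm is non-decreasing in n; n = 19 is the first length to reach 57°C.

n = 19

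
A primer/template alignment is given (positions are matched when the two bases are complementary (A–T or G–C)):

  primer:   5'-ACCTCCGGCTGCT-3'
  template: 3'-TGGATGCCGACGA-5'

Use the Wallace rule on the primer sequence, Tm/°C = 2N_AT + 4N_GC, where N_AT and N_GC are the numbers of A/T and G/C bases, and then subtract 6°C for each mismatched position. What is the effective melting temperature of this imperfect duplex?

38°C

Primer base counts: A=1, T=3, G=3, C=6 → A+T=4, G+C=9
Perfect-match Tm = 2(4) + 4(9) = 8 + 36 = 44°C
Mismatches (positions where the bases are not complementary): 1 (at position 5)
Effective Tm = 44 − 1×6 = 44 − 6 = 38°C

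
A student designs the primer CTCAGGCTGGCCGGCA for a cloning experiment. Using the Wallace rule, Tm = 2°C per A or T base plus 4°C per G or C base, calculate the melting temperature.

Counting bases: C=6, G=6, A=2, T=2
AT pairs contribute 4, GC pairs contribute 12.
Tm = 2×4 + 4×12 = 56°C

56°C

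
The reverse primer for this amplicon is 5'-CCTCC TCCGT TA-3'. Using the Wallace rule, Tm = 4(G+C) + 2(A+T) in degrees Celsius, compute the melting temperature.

38°C

Counting bases: T=4, G=1, C=6, A=1
AT pairs contribute 5, GC pairs contribute 7.
Tm = 2×5 + 4×7 = 38°C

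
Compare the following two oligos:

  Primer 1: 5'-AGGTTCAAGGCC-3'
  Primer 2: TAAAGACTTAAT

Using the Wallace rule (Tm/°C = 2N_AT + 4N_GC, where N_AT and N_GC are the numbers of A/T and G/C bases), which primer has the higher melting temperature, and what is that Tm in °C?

Primer 1, 38°C

Primer 1: A+T=5, G+C=7 → Tm = 2(5)+4(7) = 38°C
Primer 2: A+T=10, G+C=2 → Tm = 2(10)+4(2) = 28°C
38°C vs 28°C → primer 1 is higher.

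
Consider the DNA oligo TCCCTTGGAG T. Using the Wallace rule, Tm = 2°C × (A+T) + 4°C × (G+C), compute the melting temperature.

Scanning the sequence gives C=3, T=4, G=3, A=1.
AT pairs contribute 5, GC pairs contribute 6.
Tm = 2(5) + 4(6) = 10 + 24 = 34°C

34°C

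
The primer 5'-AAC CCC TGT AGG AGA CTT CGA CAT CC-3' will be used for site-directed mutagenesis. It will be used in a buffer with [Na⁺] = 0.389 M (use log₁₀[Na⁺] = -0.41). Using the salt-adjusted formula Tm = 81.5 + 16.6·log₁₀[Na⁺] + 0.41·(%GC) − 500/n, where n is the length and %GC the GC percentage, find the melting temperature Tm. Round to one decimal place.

Length n = 26. Counting bases: A=7, T=5, G=5, C=9
G+C = 14, so %GC = 14/26 × 100 = 53.846%
Salt term: 16.6 × (-0.41) = -6.806
GC term: 0.41 × 53.846 = 22.077; length term: −500/26 = −19.231
Tm = 81.5 + (-6.806) + 22.077 − 19.231 = 77.54 → 77.5°C

77.5°C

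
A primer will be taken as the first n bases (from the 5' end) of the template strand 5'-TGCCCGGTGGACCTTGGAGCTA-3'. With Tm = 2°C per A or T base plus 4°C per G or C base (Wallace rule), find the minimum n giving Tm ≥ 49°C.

First 14 bases: TGCCCGGTGGACCT → Tm = 48°C (< 49°C)
First 15 bases: TGCCCGGTGGACCTT → Tm = 50°C (≥ 49°C)
Since every base adds ≥2°C, Tm only increases with n, so the threshold is first crossed at n = 15.

n = 15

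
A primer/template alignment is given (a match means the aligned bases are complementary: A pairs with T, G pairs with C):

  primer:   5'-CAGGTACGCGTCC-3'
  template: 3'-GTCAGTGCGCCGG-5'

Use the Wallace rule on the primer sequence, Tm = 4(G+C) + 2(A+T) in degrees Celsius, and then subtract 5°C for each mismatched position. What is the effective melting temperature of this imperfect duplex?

Primer base counts: A=2, T=2, G=4, C=5 → A+T=4, G+C=9
Perfect-match Tm = 2(4) + 4(9) = 8 + 36 = 44°C
Mismatches (positions where the bases are not complementary): 3 (at positions 4, 5, 11)
Effective Tm = 44 − 3×5 = 44 − 15 = 29°C

29°C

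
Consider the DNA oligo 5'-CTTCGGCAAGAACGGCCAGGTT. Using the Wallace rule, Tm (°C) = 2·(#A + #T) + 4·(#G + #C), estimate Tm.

70°C

Base counts: T=4, G=7, C=6, A=5
AT pairs contribute 9, GC pairs contribute 13.
Tm = 2×9 + 4×13 = 70°C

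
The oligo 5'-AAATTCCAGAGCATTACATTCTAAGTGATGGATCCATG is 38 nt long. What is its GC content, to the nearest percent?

Counting bases: T=11, A=13, G=7, C=7
G+C = 7 + 7 = 14 out of 38 bases
%GC = 14/38 × 100 = 36.84% ≈ 37%

37%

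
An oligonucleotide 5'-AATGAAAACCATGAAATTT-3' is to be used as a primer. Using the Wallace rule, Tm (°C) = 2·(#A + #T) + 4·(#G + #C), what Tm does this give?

46°C

T=5, C=2, A=10, G=2
AT pairs contribute 15, GC pairs contribute 4.
Tm = 2(15) + 4(4) = 30 + 16 = 46°C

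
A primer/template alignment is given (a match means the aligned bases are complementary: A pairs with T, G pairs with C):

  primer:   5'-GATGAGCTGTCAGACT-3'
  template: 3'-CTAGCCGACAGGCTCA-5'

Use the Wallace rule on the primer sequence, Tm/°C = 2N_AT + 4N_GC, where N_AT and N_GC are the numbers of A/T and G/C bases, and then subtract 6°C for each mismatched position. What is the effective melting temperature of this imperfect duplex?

Primer base counts: A=4, T=4, G=5, C=3 → A+T=8, G+C=8
Perfect-match Tm = 2(8) + 4(8) = 16 + 32 = 48°C
Mismatches (positions where the bases are not complementary): 4 (at positions 4, 5, 12, 15)
Effective Tm = 48 − 4×6 = 48 − 24 = 24°C

24°C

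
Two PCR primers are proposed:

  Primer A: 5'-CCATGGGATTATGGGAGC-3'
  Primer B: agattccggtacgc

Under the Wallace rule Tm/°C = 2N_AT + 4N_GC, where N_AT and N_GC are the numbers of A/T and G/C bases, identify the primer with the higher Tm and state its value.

Primer A: A+T=8, G+C=10 → Tm = 2(8)+4(10) = 56°C
Primer B: A+T=6, G+C=8 → Tm = 2(6)+4(8) = 44°C
56°C vs 44°C → primer A is higher.

Primer A, 56°C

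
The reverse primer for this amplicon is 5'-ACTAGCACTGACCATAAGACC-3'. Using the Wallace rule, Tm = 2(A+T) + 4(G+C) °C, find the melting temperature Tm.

Base counts: G=3, A=8, C=7, T=3
AT pairs contribute 11, GC pairs contribute 10.
Tm = 2×11 + 4×10 = 62°C

62°C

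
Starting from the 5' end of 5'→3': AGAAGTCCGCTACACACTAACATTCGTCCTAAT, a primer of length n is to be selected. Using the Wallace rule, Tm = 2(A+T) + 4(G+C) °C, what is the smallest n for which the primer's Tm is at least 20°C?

First 6 bases: AGAAGT → Tm = 16°C (< 20°C)
First 7 bases: AGAAGTC → Tm = 20°C (≥ 20°C)
Each additional base adds 2°C (A/T) or 4°C (G/C), so Tm is non-decreasing in n; n = 7 is the first length to reach 20°C.

n = 7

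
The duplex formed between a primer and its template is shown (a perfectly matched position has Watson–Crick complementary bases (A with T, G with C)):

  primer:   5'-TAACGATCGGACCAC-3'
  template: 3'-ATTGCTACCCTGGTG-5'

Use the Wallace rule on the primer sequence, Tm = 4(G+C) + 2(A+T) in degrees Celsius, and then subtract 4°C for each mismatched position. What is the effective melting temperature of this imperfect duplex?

42°C

Primer base counts: A=5, T=2, G=3, C=5 → A+T=7, G+C=8
Perfect-match Tm = 2(7) + 4(8) = 14 + 32 = 46°C
Mismatches (positions where the bases are not complementary): 1 (at position 8)
Effective Tm = 46 − 1×4 = 46 − 4 = 42°C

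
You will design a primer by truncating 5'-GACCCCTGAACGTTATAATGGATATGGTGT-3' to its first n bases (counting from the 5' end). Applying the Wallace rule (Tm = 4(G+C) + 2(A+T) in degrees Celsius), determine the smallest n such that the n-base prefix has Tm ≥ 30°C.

First 8 bases: GACCCCTG → Tm = 28°C (< 30°C)
First 9 bases: GACCCCTGA → Tm = 30°C (≥ 30°C)
Since every base adds ≥2°C, Tm only increases with n, so the threshold is first crossed at n = 9.

n = 9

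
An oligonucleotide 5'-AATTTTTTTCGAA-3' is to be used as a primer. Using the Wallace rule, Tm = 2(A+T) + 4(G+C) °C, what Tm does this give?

Counting bases: A=4, G=1, T=7, C=1
AT pairs contribute 11, GC pairs contribute 2.
Tm = 4·2 + 2·11 = 8 + 22 = 30°C

30°C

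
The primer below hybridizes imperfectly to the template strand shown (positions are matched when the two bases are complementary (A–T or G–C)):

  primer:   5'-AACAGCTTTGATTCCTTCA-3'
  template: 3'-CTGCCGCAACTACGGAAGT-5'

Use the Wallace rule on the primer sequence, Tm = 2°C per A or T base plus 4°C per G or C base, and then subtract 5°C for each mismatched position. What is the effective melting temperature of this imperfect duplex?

32°C

Primer base counts: A=5, T=7, G=2, C=5 → A+T=12, G+C=7
Perfect-match Tm = 2(12) + 4(7) = 24 + 28 = 52°C
Mismatches (positions where the bases are not complementary): 4 (at positions 1, 4, 7, 13)
Effective Tm = 52 − 4×5 = 52 − 20 = 32°C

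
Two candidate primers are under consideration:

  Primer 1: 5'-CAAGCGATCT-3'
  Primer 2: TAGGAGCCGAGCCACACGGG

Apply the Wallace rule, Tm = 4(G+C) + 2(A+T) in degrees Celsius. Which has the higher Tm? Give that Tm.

Primer 1: A+T=5, G+C=5 → Tm = 2(5)+4(5) = 30°C
Primer 2: A+T=6, G+C=14 → Tm = 2(6)+4(14) = 68°C
30°C vs 68°C → primer 2 is higher.

Primer 2, 68°C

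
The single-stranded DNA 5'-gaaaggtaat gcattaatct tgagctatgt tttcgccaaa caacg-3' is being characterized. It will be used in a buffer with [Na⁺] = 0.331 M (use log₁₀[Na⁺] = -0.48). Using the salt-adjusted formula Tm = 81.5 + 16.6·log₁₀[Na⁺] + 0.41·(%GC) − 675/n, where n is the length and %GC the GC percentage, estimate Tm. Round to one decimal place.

74.0°C

Length n = 45. Counting bases: C=8, A=15, G=9, T=13
G+C = 17, so %GC = 17/45 × 100 = 37.778%
Salt term: 16.6 × (-0.48) = -7.968
GC term: 0.41 × 37.778 = 15.489; length term: −675/45 = −15
Tm = 81.5 + (-7.968) + 15.489 − 15 = 74.021 → 74.0°C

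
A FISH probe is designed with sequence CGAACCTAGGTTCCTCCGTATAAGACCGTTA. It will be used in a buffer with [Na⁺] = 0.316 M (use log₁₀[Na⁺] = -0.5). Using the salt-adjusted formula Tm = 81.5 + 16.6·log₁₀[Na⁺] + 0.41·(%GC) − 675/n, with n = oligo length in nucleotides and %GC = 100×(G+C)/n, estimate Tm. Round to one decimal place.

71.3°C

Length n = 31. Counting bases: C=9, G=6, A=8, T=8
G+C = 15, so %GC = 15/31 × 100 = 48.387%
Salt term: 16.6 × (-0.5) = -8.3
GC term: 0.41 × 48.387 = 19.839; length term: −675/31 = −21.774
Tm = 81.5 + (-8.3) + 19.839 − 21.774 = 71.265 → 71.3°C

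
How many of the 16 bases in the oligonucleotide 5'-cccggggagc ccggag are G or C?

14

Scanning the sequence gives G=8, C=6, T=0, A=2.
Total G or C: 8 + 6 = 14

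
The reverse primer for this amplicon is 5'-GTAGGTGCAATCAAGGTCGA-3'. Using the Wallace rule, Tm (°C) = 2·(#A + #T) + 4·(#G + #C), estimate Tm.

60°C

Counting bases: A=6, T=4, C=3, G=7
A+T = 10, G+C = 10
Tm = 4·10 + 2·10 = 40 + 20 = 60°C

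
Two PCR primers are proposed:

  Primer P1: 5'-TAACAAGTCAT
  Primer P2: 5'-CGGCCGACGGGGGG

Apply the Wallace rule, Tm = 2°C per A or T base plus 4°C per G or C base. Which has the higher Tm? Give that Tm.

Primer P2, 54°C

Primer P1: A+T=8, G+C=3 → Tm = 2(8)+4(3) = 28°C
Primer P2: A+T=1, G+C=13 → Tm = 2(1)+4(13) = 54°C
28°C vs 54°C → primer P2 is higher.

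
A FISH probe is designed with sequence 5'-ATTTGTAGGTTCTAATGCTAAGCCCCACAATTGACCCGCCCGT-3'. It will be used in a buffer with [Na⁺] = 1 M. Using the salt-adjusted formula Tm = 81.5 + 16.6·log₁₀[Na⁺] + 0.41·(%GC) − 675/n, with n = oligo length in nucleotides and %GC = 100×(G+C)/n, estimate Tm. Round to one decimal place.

85.8°C

Length n = 43. Scanning the sequence gives A=10, G=8, T=12, C=13.
G+C = 21, so %GC = 21/43 × 100 = 48.837%
Salt term: 16.6 × (0) = 0
GC term: 0.41 × 48.837 = 20.023; length term: −675/43 = −15.698
Tm = 81.5 + (0) + 20.023 − 15.698 = 85.825 → 85.8°C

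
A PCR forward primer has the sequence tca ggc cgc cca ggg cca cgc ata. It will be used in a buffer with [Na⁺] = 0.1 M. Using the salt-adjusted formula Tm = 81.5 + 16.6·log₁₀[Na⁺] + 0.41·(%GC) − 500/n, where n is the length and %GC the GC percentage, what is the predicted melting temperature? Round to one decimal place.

73.1°C

Length n = 24. Scanning the sequence gives A=5, G=7, C=10, T=2.
G+C = 17, so %GC = 17/24 × 100 = 70.833%
Salt term: 16.6 × (-1) = -16.6
GC term: 0.41 × 70.833 = 29.042; length term: −500/24 = −20.833
Tm = 81.5 + (-16.6) + 29.042 − 20.833 = 73.109 → 73.1°C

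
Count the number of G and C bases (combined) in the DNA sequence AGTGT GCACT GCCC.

T=3, G=4, A=2, C=5
Total G or C: 4 + 5 = 9

9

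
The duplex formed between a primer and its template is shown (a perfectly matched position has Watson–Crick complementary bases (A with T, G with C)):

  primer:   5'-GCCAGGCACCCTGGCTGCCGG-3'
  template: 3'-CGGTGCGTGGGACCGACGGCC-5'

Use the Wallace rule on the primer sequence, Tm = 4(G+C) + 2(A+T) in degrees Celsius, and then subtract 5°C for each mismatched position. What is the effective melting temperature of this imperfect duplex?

Primer base counts: A=2, T=2, G=8, C=9 → A+T=4, G+C=17
Perfect-match Tm = 2(4) + 4(17) = 8 + 68 = 76°C
Mismatches (positions where the bases are not complementary): 1 (at position 5)
Effective Tm = 76 − 1×5 = 76 − 5 = 71°C

71°C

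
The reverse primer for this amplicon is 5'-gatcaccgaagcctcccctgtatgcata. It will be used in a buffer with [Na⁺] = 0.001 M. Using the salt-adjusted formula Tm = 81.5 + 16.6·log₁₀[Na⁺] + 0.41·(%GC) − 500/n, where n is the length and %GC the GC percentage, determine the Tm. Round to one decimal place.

35.8°C

Length n = 28. Scanning the sequence gives T=6, G=5, C=10, A=7.
G+C = 15, so %GC = 15/28 × 100 = 53.571%
Salt term: 16.6 × (-3) = -49.8
GC term: 0.41 × 53.571 = 21.964; length term: −500/28 = −17.857
Tm = 81.5 + (-49.8) + 21.964 − 17.857 = 35.807 → 35.8°C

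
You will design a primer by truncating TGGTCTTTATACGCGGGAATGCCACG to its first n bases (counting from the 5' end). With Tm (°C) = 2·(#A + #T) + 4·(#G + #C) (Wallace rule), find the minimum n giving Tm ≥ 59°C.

n = 21

First 20 bases: TGGTCTTTATACGCGGGAAT → Tm = 58°C (< 59°C)
First 21 bases: TGGTCTTTATACGCGGGAATG → Tm = 62°C (≥ 59°C)
Since every base adds ≥2°C, Tm only increases with n, so the threshold is first crossed at n = 21.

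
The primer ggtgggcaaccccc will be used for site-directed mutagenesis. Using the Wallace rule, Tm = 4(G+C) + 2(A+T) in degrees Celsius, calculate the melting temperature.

Scanning the sequence gives T=1, G=5, C=6, A=2.
A+T = 3, G+C = 11
Tm = 2(3) + 4(11) = 6 + 44 = 50°C

50°C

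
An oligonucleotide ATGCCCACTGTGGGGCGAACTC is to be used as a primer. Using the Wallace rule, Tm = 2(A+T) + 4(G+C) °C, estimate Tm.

Scanning the sequence gives G=7, T=4, C=7, A=4.
So N_AT = 8 and N_GC = 14.
Tm = 2(8) + 4(14) = 16 + 56 = 72°C

72°C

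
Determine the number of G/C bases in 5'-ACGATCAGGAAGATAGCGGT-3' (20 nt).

10

Scanning the sequence gives A=7, C=3, G=7, T=3.
G+C = 7 + 3 = 10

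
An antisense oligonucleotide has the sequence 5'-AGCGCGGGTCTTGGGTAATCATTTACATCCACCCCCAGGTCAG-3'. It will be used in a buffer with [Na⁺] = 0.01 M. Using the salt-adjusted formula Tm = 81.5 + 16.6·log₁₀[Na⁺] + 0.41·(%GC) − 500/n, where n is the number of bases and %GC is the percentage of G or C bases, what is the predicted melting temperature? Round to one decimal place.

59.6°C

Length n = 43. Base counts: T=10, C=13, A=9, G=11
G+C = 24, so %GC = 24/43 × 100 = 55.814%
Salt term: 16.6 × (-2) = -33.2
GC term: 0.41 × 55.814 = 22.884; length term: −500/43 = −11.628
Tm = 81.5 + (-33.2) + 22.884 − 11.628 = 59.556 → 59.6°C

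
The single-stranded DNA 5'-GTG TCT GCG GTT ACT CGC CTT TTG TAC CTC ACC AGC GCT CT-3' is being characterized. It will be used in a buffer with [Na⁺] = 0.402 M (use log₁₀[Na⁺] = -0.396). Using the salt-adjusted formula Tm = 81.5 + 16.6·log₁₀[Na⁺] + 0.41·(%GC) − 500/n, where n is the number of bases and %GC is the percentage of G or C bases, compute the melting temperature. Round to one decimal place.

85.7°C

Length n = 41. Base counts: A=4, C=14, G=9, T=14
G+C = 23, so %GC = 23/41 × 100 = 56.098%
Salt term: 16.6 × (-0.396) = -6.574
GC term: 0.41 × 56.098 = 23; length term: −500/41 = −12.195
Tm = 81.5 + (-6.574) + 23 − 12.195 = 85.731 → 85.7°C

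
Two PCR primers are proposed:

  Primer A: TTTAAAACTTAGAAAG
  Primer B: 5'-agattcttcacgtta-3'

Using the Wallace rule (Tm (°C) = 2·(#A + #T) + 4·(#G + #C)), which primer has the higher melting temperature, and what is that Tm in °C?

Primer A: A+T=13, G+C=3 → Tm = 2(13)+4(3) = 38°C
Primer B: A+T=10, G+C=5 → Tm = 2(10)+4(5) = 40°C
38°C vs 40°C → primer B is higher.

Primer B, 40°C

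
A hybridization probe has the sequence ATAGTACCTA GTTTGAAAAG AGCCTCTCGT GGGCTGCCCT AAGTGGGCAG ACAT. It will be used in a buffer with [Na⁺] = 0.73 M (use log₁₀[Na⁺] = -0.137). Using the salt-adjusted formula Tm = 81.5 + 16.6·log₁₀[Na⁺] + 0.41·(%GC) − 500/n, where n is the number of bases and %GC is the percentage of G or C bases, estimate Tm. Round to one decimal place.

Length n = 54. A=14, G=15, T=13, C=12
G+C = 27, so %GC = 27/54 × 100 = 50%
Salt term: 16.6 × (-0.137) = -2.274
GC term: 0.41 × 50 = 20.5; length term: −500/54 = −9.259
Tm = 81.5 + (-2.274) + 20.5 − 9.259 = 90.467 → 90.5°C

90.5°C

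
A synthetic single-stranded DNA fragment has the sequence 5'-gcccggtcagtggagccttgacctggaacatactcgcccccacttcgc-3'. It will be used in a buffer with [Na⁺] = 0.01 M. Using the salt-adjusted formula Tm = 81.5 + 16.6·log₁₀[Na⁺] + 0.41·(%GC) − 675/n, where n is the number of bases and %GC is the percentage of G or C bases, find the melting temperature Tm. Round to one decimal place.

60.7°C

Length n = 48. G=12, T=9, C=19, A=8
G+C = 31, so %GC = 31/48 × 100 = 64.583%
Salt term: 16.6 × (-2) = -33.2
GC term: 0.41 × 64.583 = 26.479; length term: −675/48 = −14.062
Tm = 81.5 + (-33.2) + 26.479 − 14.062 = 60.717 → 60.7°C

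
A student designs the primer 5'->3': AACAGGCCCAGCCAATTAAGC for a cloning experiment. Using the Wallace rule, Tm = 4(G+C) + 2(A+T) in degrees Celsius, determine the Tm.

G=4, C=7, T=2, A=8
So N_AT = 10 and N_GC = 11.
Tm = 2×10 + 4×11 = 64°C

64°C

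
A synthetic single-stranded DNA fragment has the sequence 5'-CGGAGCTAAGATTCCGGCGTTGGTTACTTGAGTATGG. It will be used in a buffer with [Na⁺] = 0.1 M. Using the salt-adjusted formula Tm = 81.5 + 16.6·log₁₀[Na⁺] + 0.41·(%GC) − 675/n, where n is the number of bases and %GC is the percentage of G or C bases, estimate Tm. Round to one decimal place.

67.7°C

Length n = 37. A=7, C=6, T=11, G=13
G+C = 19, so %GC = 19/37 × 100 = 51.351%
Salt term: 16.6 × (-1) = -16.6
GC term: 0.41 × 51.351 = 21.054; length term: −675/37 = −18.243
Tm = 81.5 + (-16.6) + 21.054 − 18.243 = 67.711 → 67.7°C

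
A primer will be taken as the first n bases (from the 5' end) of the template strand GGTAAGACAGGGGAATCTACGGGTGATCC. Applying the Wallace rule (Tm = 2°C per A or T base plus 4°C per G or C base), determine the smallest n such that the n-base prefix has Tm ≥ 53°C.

First 17 bases: GGTAAGACAGGGGAATC → Tm = 52°C (< 53°C)
First 18 bases: GGTAAGACAGGGGAATCT → Tm = 54°C (≥ 53°C)
Each additional base adds 2°C (A/T) or 4°C (G/C), so Tm is non-decreasing in n; n = 18 is the first length to reach 53°C.

n = 18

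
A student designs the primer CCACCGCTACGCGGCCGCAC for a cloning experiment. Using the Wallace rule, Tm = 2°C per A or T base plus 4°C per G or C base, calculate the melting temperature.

Scanning the sequence gives G=5, A=3, T=1, C=11.
A+T = 4, G+C = 16
Tm = 2(4) + 4(16) = 8 + 64 = 72°C

72°C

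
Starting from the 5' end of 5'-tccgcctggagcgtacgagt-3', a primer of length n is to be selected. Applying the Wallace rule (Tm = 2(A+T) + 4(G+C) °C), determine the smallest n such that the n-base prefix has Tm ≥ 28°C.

n = 8

First 7 bases: TCCGCCT → Tm = 24°C (< 28°C)
First 8 bases: TCCGCCTG → Tm = 28°C (≥ 28°C)
Each additional base adds 2°C (A/T) or 4°C (G/C), so Tm is non-decreasing in n; n = 8 is the first length to reach 28°C.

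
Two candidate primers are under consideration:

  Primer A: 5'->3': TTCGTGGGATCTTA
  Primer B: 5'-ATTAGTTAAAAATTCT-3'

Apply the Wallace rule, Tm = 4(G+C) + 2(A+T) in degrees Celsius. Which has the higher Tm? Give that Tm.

Primer A: A+T=8, G+C=6 → Tm = 2(8)+4(6) = 40°C
Primer B: A+T=14, G+C=2 → Tm = 2(14)+4(2) = 36°C
40°C vs 36°C → primer A is higher.

Primer A, 40°C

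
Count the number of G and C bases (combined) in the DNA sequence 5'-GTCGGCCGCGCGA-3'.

11

Scanning the sequence gives C=5, T=1, G=6, A=1.
Total G or C: 6 + 5 = 11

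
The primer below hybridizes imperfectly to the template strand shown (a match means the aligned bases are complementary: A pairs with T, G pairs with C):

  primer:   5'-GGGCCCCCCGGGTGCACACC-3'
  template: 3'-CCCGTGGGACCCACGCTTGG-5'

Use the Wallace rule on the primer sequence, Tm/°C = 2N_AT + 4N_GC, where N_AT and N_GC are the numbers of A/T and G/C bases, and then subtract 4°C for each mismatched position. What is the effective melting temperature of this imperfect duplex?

58°C

Primer base counts: A=2, T=1, G=7, C=10 → A+T=3, G+C=17
Perfect-match Tm = 2(3) + 4(17) = 6 + 68 = 74°C
Mismatches (positions where the bases are not complementary): 4 (at positions 5, 9, 16, 17)
Effective Tm = 74 − 4×4 = 74 − 16 = 58°C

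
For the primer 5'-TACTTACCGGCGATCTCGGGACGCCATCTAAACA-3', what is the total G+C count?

18

Base counts: G=7, C=11, A=9, T=7
G+C = 7 + 11 = 18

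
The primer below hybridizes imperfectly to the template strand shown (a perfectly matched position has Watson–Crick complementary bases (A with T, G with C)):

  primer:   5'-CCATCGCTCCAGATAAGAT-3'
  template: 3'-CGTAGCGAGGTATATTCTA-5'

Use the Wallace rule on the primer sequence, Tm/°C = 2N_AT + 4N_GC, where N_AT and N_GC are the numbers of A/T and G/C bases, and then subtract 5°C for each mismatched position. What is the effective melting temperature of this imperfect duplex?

46°C

Primer base counts: A=6, T=4, G=3, C=6 → A+T=10, G+C=9
Perfect-match Tm = 2(10) + 4(9) = 20 + 36 = 56°C
Mismatches (positions where the bases are not complementary): 2 (at positions 1, 12)
Effective Tm = 56 − 2×5 = 56 − 10 = 46°C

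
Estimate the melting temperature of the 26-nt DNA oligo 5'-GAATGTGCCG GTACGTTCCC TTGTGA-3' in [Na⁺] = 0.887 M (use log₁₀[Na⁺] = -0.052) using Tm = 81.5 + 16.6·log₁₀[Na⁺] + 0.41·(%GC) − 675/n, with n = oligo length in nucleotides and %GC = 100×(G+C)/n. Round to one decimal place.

Length n = 26. A=4, G=8, T=8, C=6
G+C = 14, so %GC = 14/26 × 100 = 53.846%
Salt term: 16.6 × (-0.052) = -0.863
GC term: 0.41 × 53.846 = 22.077; length term: −675/26 = −25.962
Tm = 81.5 + (-0.863) + 22.077 − 25.962 = 76.752 → 76.8°C

76.8°C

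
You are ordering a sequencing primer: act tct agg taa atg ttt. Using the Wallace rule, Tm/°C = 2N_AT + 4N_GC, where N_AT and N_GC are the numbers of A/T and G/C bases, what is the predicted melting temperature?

46°C

T=8, A=5, C=2, G=3
So N_AT = 13 and N_GC = 5.
Tm = 2×13 + 4×5 = 46°C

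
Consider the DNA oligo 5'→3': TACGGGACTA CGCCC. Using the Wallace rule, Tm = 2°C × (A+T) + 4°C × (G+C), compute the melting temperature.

50°C

C=6, T=2, G=4, A=3
AT pairs contribute 5, GC pairs contribute 10.
Tm = 2(5) + 4(10) = 10 + 40 = 50°C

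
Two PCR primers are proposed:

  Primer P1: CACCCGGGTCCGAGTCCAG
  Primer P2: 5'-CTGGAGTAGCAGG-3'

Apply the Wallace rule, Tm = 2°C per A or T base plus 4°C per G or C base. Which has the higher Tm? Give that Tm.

Primer P1: A+T=5, G+C=14 → Tm = 2(5)+4(14) = 66°C
Primer P2: A+T=5, G+C=8 → Tm = 2(5)+4(8) = 42°C
66°C vs 42°C → primer P1 is higher.

Primer P1, 66°C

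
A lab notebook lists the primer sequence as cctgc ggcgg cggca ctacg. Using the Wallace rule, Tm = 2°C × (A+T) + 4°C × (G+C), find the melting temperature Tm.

72°C

C=8, G=8, T=2, A=2
A+T = 4, G+C = 16
Tm = 2(4) + 4(16) = 8 + 64 = 72°C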